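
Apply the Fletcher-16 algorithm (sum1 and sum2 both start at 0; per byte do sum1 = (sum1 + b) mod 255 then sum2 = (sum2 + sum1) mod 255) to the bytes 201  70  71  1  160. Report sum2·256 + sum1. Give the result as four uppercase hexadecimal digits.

82F8

Running sums (mod 255):
  after byte 0 (201): sum1=201, sum2=201
  after byte 1 (70): sum1=16, sum2=217
  after byte 2 (71): sum1=87, sum2=49
  after byte 3 (1): sum1=88, sum2=137
  after byte 4 (160): sum1=248, sum2=130
Checksum = sum2·256 + sum1 = 130·256 + 248 = 33528 = 0x82F8.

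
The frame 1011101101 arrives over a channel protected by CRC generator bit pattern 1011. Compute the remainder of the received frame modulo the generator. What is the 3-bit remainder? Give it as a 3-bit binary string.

001

Modulo-2 division of 1011101101 by 1011:
  pos 0: 1011 XOR 1011 = 0000
  pos 4: 1011 XOR 1011 = 0000
Remainder = 001 (nonzero — an error is detected).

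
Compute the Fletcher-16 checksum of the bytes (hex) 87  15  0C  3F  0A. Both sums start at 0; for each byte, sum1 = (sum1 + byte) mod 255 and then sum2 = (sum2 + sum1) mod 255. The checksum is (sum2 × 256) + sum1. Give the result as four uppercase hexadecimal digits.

Running sums (mod 255):
  after byte 0 (87): sum1=135, sum2=135
  after byte 1 (15): sum1=156, sum2=36
  after byte 2 (0C): sum1=168, sum2=204
  after byte 3 (3F): sum1=231, sum2=180
  after byte 4 (0A): sum1=241, sum2=166
Checksum = sum2·256 + sum1 = 166·256 + 241 = 42737 = 0xA6F1.

A6F1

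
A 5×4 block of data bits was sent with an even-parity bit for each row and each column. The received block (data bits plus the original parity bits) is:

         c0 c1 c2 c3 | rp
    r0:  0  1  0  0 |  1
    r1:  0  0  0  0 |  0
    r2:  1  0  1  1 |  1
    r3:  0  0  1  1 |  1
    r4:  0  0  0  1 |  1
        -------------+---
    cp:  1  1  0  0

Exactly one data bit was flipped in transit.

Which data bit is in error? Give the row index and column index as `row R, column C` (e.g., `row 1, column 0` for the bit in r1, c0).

row 3, column 3

Recompute each row's even parity and compare to rp:
  r0: data parity 1, sent rp 1 → ok
  r1: data parity 0, sent rp 0 → ok
  r2: data parity 1, sent rp 1 → ok
  r3: data parity 0, sent rp 1 → mismatch
  r4: data parity 1, sent rp 1 → ok
Recompute each column's even parity and compare to cp:
  c0: data parity 1, sent cp 1 → ok
  c1: data parity 1, sent cp 1 → ok
  c2: data parity 0, sent cp 0 → ok
  c3: data parity 1, sent cp 0 → mismatch
Exactly one row (r3) and one column (c3) fail → the flipped bit is at their intersection.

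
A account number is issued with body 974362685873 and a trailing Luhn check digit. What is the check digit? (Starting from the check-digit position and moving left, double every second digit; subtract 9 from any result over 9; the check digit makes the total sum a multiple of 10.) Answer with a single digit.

Partial digits right→left: 3 7 8 5 8 6 2 6 3 4 7 9
Double every second digit counting from the check-digit position (so the 1st, 3rd, 5th, ... of the partial from the right).
  doubled (with −9 where >9): 6 7 7 4 6 5 → sum 35
  kept as-is: 7 5 6 6 4 9 → sum 37
Total = 35 + 37 = 72.
Check digit = (10 − (72 mod 10)) mod 10 = 8.

8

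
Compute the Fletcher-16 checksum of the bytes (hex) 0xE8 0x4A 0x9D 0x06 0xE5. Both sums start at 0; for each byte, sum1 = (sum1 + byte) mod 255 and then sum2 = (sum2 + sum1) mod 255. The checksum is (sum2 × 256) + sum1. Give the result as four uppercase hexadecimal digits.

Running sums (mod 255):
  after byte 0 (0xE8): sum1=232, sum2=232
  after byte 1 (0x4A): sum1=51, sum2=28
  after byte 2 (0x9D): sum1=208, sum2=236
  after byte 3 (0x06): sum1=214, sum2=195
  after byte 4 (0xE5): sum1=188, sum2=128
Checksum = sum2·256 + sum1 = 128·256 + 188 = 32956 = 0x80BC.

80BC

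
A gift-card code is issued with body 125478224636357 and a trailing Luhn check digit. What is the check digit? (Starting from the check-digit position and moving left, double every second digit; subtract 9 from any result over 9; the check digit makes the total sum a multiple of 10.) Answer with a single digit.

Partial digits right→left: 7 5 3 6 3 6 4 2 2 8 7 4 5 2 1
Double every second digit counting from the check-digit position (so the 1st, 3rd, 5th, ... of the partial from the right).
  doubled (with −9 where >9): 5 6 6 8 4 5 1 2 → sum 37
  kept as-is: 5 6 6 2 8 4 2 → sum 33
Total = 37 + 33 = 70.
Check digit = (10 − (70 mod 10)) mod 10 = 0.

0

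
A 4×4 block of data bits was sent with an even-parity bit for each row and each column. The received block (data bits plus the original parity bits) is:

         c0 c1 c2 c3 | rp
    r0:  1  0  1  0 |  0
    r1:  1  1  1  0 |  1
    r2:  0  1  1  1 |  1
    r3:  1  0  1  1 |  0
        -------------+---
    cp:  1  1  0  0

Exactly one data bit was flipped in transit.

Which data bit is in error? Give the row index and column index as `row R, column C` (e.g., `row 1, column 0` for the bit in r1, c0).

Recompute each row's even parity and compare to rp:
  r0: data parity 0, sent rp 0 → ok
  r1: data parity 1, sent rp 1 → ok
  r2: data parity 1, sent rp 1 → ok
  r3: data parity 1, sent rp 0 → mismatch
Recompute each column's even parity and compare to cp:
  c0: data parity 1, sent cp 1 → ok
  c1: data parity 0, sent cp 1 → mismatch
  c2: data parity 0, sent cp 0 → ok
  c3: data parity 0, sent cp 0 → ok
Exactly one row (r3) and one column (c1) fail → the flipped bit is at their intersection.

row 3, column 1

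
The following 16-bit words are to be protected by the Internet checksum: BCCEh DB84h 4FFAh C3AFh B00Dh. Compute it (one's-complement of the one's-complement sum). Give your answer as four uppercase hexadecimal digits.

One's-complement addition (fold any carry out of bit 15 back into bit 0):
  0xBCCE + 0xDB84 = 0x19852 → wrap carry → 0x9853
  0x9853 + 0x4FFA = 0x0E84D
  0xE84D + 0xC3AF = 0x1ABFC → wrap carry → 0xABFD
  0xABFD + 0xB00D = 0x15C0A → wrap carry → 0x5C0B
One's-complement sum = 0x5C0B.
Checksum = ~0x5C0B & 0xFFFF = 0xA3F4.

A3F4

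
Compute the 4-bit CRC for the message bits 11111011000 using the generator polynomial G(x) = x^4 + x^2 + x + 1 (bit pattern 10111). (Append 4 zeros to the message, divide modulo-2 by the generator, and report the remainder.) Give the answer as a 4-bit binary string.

1000

Append 4 zeros: 111110110000000. Divide by 10111 (XOR where the leading bit is 1):
  pos 0: 11111 XOR 10111 = 01000
  pos 1: 10000 XOR 10111 = 00111
  pos 3: 11111 XOR 10111 = 01000
  pos 4: 10000 XOR 10111 = 00111
  pos 6: 11100 XOR 10111 = 01011
  pos 7: 10110 XOR 10111 = 00001
Remainder (last 4 bits) = 1000. This is the CRC / FCS.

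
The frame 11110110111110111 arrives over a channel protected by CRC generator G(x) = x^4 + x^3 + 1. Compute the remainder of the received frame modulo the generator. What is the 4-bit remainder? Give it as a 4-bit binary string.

Modulo-2 division of 11110110111110111 by 11001:
  pos 0: 11110 XOR 11001 = 00111
  pos 2: 11111 XOR 11001 = 00110
  pos 4: 11001 XOR 11001 = 00000
  pos 9: 11110 XOR 11001 = 00111
  pos 11: 11111 XOR 11001 = 00110
Remainder = 1101 (nonzero — an error is detected).

1101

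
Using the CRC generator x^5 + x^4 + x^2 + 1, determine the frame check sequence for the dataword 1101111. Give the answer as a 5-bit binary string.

Append 5 zeros: 110111100000. Divide by 110101 (XOR where the leading bit is 1):
  pos 0: 110111 XOR 110101 = 000010
  pos 4: 101000 XOR 110101 = 011101
  pos 5: 111010 XOR 110101 = 001111
Remainder (last 5 bits) = 11110. This is the CRC / FCS.

11110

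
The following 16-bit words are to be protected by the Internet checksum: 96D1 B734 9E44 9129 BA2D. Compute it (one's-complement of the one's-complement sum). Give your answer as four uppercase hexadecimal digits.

C85D

One's-complement addition (fold any carry out of bit 15 back into bit 0):
  0x96D1 + 0xB734 = 0x14E05 → wrap carry → 0x4E06
  0x4E06 + 0x9E44 = 0x0EC4A
  0xEC4A + 0x9129 = 0x17D73 → wrap carry → 0x7D74
  0x7D74 + 0xBA2D = 0x137A1 → wrap carry → 0x37A2
One's-complement sum = 0x37A2.
Checksum = ~0x37A2 & 0xFFFF = 0xC85D.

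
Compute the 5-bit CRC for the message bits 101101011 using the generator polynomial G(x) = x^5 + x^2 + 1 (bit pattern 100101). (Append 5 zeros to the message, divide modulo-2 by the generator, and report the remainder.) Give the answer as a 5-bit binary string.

Append 5 zeros: 10110101100000. Divide by 100101 (XOR where the leading bit is 1):
  pos 0: 101101 XOR 100101 = 001000
  pos 2: 100001 XOR 100101 = 000100
  pos 5: 100100 XOR 100101 = 000001
Remainder (last 5 bits) = 01000. This is the CRC / FCS.

01000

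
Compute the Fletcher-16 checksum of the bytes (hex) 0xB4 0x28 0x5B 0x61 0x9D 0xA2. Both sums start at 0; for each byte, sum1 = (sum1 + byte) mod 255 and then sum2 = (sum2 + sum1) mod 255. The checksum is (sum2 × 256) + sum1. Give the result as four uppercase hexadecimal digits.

Running sums (mod 255):
  after byte 0 (0xB4): sum1=180, sum2=180
  after byte 1 (0x28): sum1=220, sum2=145
  after byte 2 (0x5B): sum1=56, sum2=201
  after byte 3 (0x61): sum1=153, sum2=99
  after byte 4 (0x9D): sum1=55, sum2=154
  after byte 5 (0xA2): sum1=217, sum2=116
Checksum = sum2·256 + sum1 = 116·256 + 217 = 29913 = 0x74D9.

74D9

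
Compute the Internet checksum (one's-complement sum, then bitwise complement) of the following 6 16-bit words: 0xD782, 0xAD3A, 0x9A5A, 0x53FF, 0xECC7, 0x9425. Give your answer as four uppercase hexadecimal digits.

0BFB

One's-complement addition (fold any carry out of bit 15 back into bit 0):
  0xD782 + 0xAD3A = 0x184BC → wrap carry → 0x84BD
  0x84BD + 0x9A5A = 0x11F17 → wrap carry → 0x1F18
  0x1F18 + 0x53FF = 0x07317
  0x7317 + 0xECC7 = 0x15FDE → wrap carry → 0x5FDF
  0x5FDF + 0x9425 = 0x0F404
One's-complement sum = 0xF404.
Checksum = ~0xF404 & 0xFFFF = 0x0BFB.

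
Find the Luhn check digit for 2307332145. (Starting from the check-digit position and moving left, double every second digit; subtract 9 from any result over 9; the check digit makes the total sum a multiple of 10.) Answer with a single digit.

9

Partial digits right→left: 5 4 1 2 3 3 7 0 3 2
Double every second digit counting from the check-digit position (so the 1st, 3rd, 5th, ... of the partial from the right).
  doubled (with −9 where >9): 1 2 6 5 6 → sum 20
  kept as-is: 4 2 3 0 2 → sum 11
Total = 20 + 11 = 31.
Check digit = (10 − (31 mod 10)) mod 10 = 9.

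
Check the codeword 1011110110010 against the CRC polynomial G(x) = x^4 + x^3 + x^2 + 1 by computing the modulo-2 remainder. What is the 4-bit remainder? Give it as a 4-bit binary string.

Modulo-2 division of 1011110110010 by 11101:
  pos 0: 10111 XOR 11101 = 01010
  pos 1: 10101 XOR 11101 = 01000
  pos 2: 10000 XOR 11101 = 01101
  pos 3: 11011 XOR 11101 = 00110
  pos 5: 11010 XOR 11101 = 00111
  pos 7: 11101 XOR 11101 = 00000
Remainder = 0000 (zero — the frame passes the CRC check).

0000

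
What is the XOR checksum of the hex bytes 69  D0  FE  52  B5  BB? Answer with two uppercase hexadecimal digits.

1B

XOR the bytes together:
  start with 0x69
  0x69 ⊕ 0xD0 = 0xB9
  0xB9 ⊕ 0xFE = 0x47
  0x47 ⊕ 0x52 = 0x15
  0x15 ⊕ 0xB5 = 0xA0
  0xA0 ⊕ 0xBB = 0x1B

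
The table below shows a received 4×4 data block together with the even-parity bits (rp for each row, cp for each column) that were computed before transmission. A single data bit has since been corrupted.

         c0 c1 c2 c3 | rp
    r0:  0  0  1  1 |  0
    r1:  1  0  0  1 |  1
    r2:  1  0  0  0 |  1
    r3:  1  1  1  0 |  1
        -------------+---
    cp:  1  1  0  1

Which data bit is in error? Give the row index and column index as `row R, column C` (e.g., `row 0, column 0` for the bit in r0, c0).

row 1, column 3

Recompute each row's even parity and compare to rp:
  r0: data parity 0, sent rp 0 → ok
  r1: data parity 0, sent rp 1 → mismatch
  r2: data parity 1, sent rp 1 → ok
  r3: data parity 1, sent rp 1 → ok
Recompute each column's even parity and compare to cp:
  c0: data parity 1, sent cp 1 → ok
  c1: data parity 1, sent cp 1 → ok
  c2: data parity 0, sent cp 0 → ok
  c3: data parity 0, sent cp 1 → mismatch
Exactly one row (r1) and one column (c3) fail → the flipped bit is at their intersection.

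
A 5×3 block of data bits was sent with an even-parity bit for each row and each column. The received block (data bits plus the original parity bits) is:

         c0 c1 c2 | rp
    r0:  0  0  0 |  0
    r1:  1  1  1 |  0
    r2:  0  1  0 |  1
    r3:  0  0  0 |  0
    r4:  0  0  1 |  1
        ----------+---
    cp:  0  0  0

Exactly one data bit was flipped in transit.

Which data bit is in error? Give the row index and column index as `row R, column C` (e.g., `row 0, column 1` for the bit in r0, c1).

row 1, column 0

Recompute each row's even parity and compare to rp:
  r0: data parity 0, sent rp 0 → ok
  r1: data parity 1, sent rp 0 → mismatch
  r2: data parity 1, sent rp 1 → ok
  r3: data parity 0, sent rp 0 → ok
  r4: data parity 1, sent rp 1 → ok
Recompute each column's even parity and compare to cp:
  c0: data parity 1, sent cp 0 → mismatch
  c1: data parity 0, sent cp 0 → ok
  c2: data parity 0, sent cp 0 → ok
Exactly one row (r1) and one column (c0) fail → the flipped bit is at their intersection.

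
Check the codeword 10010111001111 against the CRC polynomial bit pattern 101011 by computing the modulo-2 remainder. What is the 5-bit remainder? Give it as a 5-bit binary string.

Modulo-2 division of 10010111001111 by 101011:
  pos 0: 100101 XOR 101011 = 001110
  pos 2: 111011 XOR 101011 = 010000
  pos 3: 100000 XOR 101011 = 001011
  pos 5: 101101 XOR 101011 = 000110
  pos 8: 110111 XOR 101011 = 011100
Remainder = 11100 (nonzero — an error is detected).

11100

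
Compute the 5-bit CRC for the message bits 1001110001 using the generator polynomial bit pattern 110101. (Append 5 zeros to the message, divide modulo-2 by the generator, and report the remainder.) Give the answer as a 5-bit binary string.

Append 5 zeros: 100111000100000. Divide by 110101 (XOR where the leading bit is 1):
  pos 0: 100111 XOR 110101 = 010010
  pos 1: 100100 XOR 110101 = 010001
  pos 2: 100010 XOR 110101 = 010111
  pos 3: 101110 XOR 110101 = 011011
  pos 4: 110111 XOR 110101 = 000010
  pos 8: 100000 XOR 110101 = 010101
  pos 9: 101010 XOR 110101 = 011111
Remainder (last 5 bits) = 11111. This is the CRC / FCS.

11111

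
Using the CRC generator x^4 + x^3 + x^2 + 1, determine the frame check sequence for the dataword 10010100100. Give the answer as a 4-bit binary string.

0110

Append 4 zeros: 100101001000000. Divide by 11101 (XOR where the leading bit is 1):
  pos 0: 10010 XOR 11101 = 01111
  pos 1: 11111 XOR 11101 = 00010
  pos 4: 10001 XOR 11101 = 01100
  pos 5: 11000 XOR 11101 = 00101
  pos 7: 10100 XOR 11101 = 01001
  pos 8: 10010 XOR 11101 = 01111
  pos 9: 11110 XOR 11101 = 00011
Remainder (last 4 bits) = 0110. This is the CRC / FCS.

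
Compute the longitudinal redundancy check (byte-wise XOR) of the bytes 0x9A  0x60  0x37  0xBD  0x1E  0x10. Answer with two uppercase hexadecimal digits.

7E

XOR the bytes together:
  start with 0x9A
  0x9A ⊕ 0x60 = 0xFA
  0xFA ⊕ 0x37 = 0xCD
  0xCD ⊕ 0xBD = 0x70
  0x70 ⊕ 0x1E = 0x6E
  0x6E ⊕ 0x10 = 0x7E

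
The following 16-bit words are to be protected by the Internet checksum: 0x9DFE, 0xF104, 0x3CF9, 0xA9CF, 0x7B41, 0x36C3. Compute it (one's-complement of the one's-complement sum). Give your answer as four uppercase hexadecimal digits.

One's-complement addition (fold any carry out of bit 15 back into bit 0):
  0x9DFE + 0xF104 = 0x18F02 → wrap carry → 0x8F03
  0x8F03 + 0x3CF9 = 0x0CBFC
  0xCBFC + 0xA9CF = 0x175CB → wrap carry → 0x75CC
  0x75CC + 0x7B41 = 0x0F10D
  0xF10D + 0x36C3 = 0x127D0 → wrap carry → 0x27D1
One's-complement sum = 0x27D1.
Checksum = ~0x27D1 & 0xFFFF = 0xD82E.

D82E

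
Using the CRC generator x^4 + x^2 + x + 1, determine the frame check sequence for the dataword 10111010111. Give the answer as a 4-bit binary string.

0000

Append 4 zeros: 101110101110000. Divide by 10111 (XOR where the leading bit is 1):
  pos 0: 10111 XOR 10111 = 00000
  pos 6: 10111 XOR 10111 = 00000
Remainder (last 4 bits) = 0000. This is the CRC / FCS.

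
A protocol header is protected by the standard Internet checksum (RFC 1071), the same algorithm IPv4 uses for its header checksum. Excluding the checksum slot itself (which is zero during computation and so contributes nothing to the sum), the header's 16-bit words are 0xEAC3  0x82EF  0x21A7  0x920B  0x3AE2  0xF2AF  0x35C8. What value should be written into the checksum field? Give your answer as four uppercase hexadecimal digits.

One's-complement addition (fold any carry out of bit 15 back into bit 0):
  0xEAC3 + 0x82EF = 0x16DB2 → wrap carry → 0x6DB3
  0x6DB3 + 0x21A7 = 0x08F5A
  0x8F5A + 0x920B = 0x12165 → wrap carry → 0x2166
  0x2166 + 0x3AE2 = 0x05C48
  0x5C48 + 0xF2AF = 0x14EF7 → wrap carry → 0x4EF8
  0x4EF8 + 0x35C8 = 0x084C0
One's-complement sum = 0x84C0.
Checksum = ~0x84C0 & 0xFFFF = 0x7B3F.

7B3F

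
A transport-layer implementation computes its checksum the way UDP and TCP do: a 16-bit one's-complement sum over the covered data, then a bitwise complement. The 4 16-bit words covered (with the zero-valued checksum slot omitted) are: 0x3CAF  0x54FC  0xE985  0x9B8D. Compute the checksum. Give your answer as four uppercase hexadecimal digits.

One's-complement addition (fold any carry out of bit 15 back into bit 0):
  0x3CAF + 0x54FC = 0x091AB
  0x91AB + 0xE985 = 0x17B30 → wrap carry → 0x7B31
  0x7B31 + 0x9B8D = 0x116BE → wrap carry → 0x16BF
One's-complement sum = 0x16BF.
Checksum = ~0x16BF & 0xFFFF = 0xE940.

E940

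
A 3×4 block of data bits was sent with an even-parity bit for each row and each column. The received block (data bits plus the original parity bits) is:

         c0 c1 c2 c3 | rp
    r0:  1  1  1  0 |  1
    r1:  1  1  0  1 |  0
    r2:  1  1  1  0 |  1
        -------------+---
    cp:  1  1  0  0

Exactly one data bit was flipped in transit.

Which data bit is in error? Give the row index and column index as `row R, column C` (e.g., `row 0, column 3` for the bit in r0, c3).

Recompute each row's even parity and compare to rp:
  r0: data parity 1, sent rp 1 → ok
  r1: data parity 1, sent rp 0 → mismatch
  r2: data parity 1, sent rp 1 → ok
Recompute each column's even parity and compare to cp:
  c0: data parity 1, sent cp 1 → ok
  c1: data parity 1, sent cp 1 → ok
  c2: data parity 0, sent cp 0 → ok
  c3: data parity 1, sent cp 0 → mismatch
Exactly one row (r1) and one column (c3) fail → the flipped bit is at their intersection.

row 1, column 3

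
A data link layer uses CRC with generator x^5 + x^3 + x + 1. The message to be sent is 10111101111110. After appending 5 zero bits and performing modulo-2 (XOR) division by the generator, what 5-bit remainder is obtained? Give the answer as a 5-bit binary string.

11100

Append 5 zeros: 1011110111111000000. Divide by 101011 (XOR where the leading bit is 1):
  pos 0: 101111 XOR 101011 = 000100
  pos 3: 100011 XOR 101011 = 001000
  pos 5: 100011 XOR 101011 = 001000
  pos 7: 100011 XOR 101011 = 001000
  pos 9: 100000 XOR 101011 = 001011
  pos 11: 101100 XOR 101011 = 000111
Remainder (last 5 bits) = 11100. This is the CRC / FCS.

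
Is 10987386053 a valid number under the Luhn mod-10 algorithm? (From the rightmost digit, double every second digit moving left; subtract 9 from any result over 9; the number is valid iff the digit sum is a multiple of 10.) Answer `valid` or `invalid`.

invalid

From the right, keep odd positions and double even positions (subtract 9 from any doubled value over 9):
  doubled (positions 2,4,...): 1 3 6 7 0 → sum 17
  kept (positions 1,3,...): 3 0 8 7 9 1 → sum 28
Total = 45.
45 mod 10 = 5, so the number is invalid.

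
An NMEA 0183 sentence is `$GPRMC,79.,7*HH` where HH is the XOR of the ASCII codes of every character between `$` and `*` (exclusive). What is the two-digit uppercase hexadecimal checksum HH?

5C

XOR the ASCII codes of the payload characters:
  'G' = 0x47 → acc = 0x47
  'P' = 0x50 → acc = 0x17
  'R' = 0x52 → acc = 0x45
  'M' = 0x4D → acc = 0x08
  'C' = 0x43 → acc = 0x4B
  ',' = 0x2C → acc = 0x67
  '7' = 0x37 → acc = 0x50
  '9' = 0x39 → acc = 0x69
  '.' = 0x2E → acc = 0x47
  ',' = 0x2C → acc = 0x6B
  '7' = 0x37 → acc = 0x5C
Checksum = 0x5C.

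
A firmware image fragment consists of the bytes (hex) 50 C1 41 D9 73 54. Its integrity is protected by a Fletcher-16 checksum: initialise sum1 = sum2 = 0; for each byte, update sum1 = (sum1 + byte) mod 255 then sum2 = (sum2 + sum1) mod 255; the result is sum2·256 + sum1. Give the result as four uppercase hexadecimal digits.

78F4

Running sums (mod 255):
  after byte 0 (50): sum1=80, sum2=80
  after byte 1 (C1): sum1=18, sum2=98
  after byte 2 (41): sum1=83, sum2=181
  after byte 3 (D9): sum1=45, sum2=226
  after byte 4 (73): sum1=160, sum2=131
  after byte 5 (54): sum1=244, sum2=120
Checksum = sum2·256 + sum1 = 120·256 + 244 = 30964 = 0x78F4.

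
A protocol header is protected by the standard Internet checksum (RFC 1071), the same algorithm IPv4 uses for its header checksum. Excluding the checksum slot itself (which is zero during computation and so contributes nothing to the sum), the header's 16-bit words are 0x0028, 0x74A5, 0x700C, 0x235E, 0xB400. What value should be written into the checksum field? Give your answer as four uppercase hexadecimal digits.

One's-complement addition (fold any carry out of bit 15 back into bit 0):
  0x0028 + 0x74A5 = 0x074CD
  0x74CD + 0x700C = 0x0E4D9
  0xE4D9 + 0x235E = 0x10837 → wrap carry → 0x0838
  0x0838 + 0xB400 = 0x0BC38
One's-complement sum = 0xBC38.
Checksum = ~0xBC38 & 0xFFFF = 0x43C7.

43C7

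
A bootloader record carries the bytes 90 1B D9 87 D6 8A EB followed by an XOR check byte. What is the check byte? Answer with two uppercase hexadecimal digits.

XOR the bytes together:
  start with 0x90
  0x90 ⊕ 0x1B = 0x8B
  0x8B ⊕ 0xD9 = 0x52
  0x52 ⊕ 0x87 = 0xD5
  0xD5 ⊕ 0xD6 = 0x03
  0x03 ⊕ 0x8A = 0x89
  0x89 ⊕ 0xEB = 0x62

62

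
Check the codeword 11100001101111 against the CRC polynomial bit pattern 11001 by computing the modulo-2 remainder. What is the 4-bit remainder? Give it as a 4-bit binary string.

0011

Modulo-2 division of 11100001101111 by 11001:
  pos 0: 11100 XOR 11001 = 00101
  pos 2: 10100 XOR 11001 = 01101
  pos 3: 11011 XOR 11001 = 00010
  pos 6: 10101 XOR 11001 = 01100
  pos 7: 11001 XOR 11001 = 00000
Remainder = 0011 (nonzero — an error is detected).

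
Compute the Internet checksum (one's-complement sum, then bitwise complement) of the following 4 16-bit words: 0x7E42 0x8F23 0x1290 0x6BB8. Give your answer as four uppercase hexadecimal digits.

One's-complement addition (fold any carry out of bit 15 back into bit 0):
  0x7E42 + 0x8F23 = 0x10D65 → wrap carry → 0x0D66
  0x0D66 + 0x1290 = 0x01FF6
  0x1FF6 + 0x6BB8 = 0x08BAE
One's-complement sum = 0x8BAE.
Checksum = ~0x8BAE & 0xFFFF = 0x7451.

7451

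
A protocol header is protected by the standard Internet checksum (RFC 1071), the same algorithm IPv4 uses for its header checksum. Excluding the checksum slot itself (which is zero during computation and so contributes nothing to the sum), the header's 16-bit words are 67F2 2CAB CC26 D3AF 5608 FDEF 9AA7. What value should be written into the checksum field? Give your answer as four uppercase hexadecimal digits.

One's-complement addition (fold any carry out of bit 15 back into bit 0):
  0x67F2 + 0x2CAB = 0x0949D
  0x949D + 0xCC26 = 0x160C3 → wrap carry → 0x60C4
  0x60C4 + 0xD3AF = 0x13473 → wrap carry → 0x3474
  0x3474 + 0x5608 = 0x08A7C
  0x8A7C + 0xFDEF = 0x1886B → wrap carry → 0x886C
  0x886C + 0x9AA7 = 0x12313 → wrap carry → 0x2314
One's-complement sum = 0x2314.
Checksum = ~0x2314 & 0xFFFF = 0xDCEB.

DCEB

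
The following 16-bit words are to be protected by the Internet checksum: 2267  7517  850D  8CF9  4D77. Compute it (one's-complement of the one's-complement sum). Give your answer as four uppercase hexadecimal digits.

0903

One's-complement addition (fold any carry out of bit 15 back into bit 0):
  0x2267 + 0x7517 = 0x0977E
  0x977E + 0x850D = 0x11C8B → wrap carry → 0x1C8C
  0x1C8C + 0x8CF9 = 0x0A985
  0xA985 + 0x4D77 = 0x0F6FC
One's-complement sum = 0xF6FC.
Checksum = ~0xF6FC & 0xFFFF = 0x0903.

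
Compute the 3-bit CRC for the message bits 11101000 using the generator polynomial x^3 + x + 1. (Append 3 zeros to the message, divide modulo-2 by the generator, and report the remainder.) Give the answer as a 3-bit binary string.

Append 3 zeros: 11101000000. Divide by 1011 (XOR where the leading bit is 1):
  pos 0: 1110 XOR 1011 = 0101
  pos 1: 1011 XOR 1011 = 0000
Remainder (last 3 bits) = 000. This is the CRC / FCS.

000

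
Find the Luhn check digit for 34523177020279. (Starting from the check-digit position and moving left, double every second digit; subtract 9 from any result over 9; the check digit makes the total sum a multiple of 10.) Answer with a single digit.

9

Partial digits right→left: 9 7 2 0 2 0 7 7 1 3 2 5 4 3
Double every second digit counting from the check-digit position (so the 1st, 3rd, 5th, ... of the partial from the right).
  doubled (with −9 where >9): 9 4 4 5 2 4 8 → sum 36
  kept as-is: 7 0 0 7 3 5 3 → sum 25
Total = 36 + 25 = 61.
Check digit = (10 − (61 mod 10)) mod 10 = 9.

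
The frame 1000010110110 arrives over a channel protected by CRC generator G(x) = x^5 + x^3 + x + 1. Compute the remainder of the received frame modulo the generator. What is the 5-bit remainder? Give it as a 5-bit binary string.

00000

Modulo-2 division of 1000010110110 by 101011:
  pos 0: 100001 XOR 101011 = 001010
  pos 2: 101001 XOR 101011 = 000010
  pos 6: 101011 XOR 101011 = 000000
Remainder = 00000 (zero — the frame passes the CRC check).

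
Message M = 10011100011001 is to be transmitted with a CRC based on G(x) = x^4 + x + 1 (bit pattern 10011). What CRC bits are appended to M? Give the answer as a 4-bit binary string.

0010

Append 4 zeros: 100111000110010000. Divide by 10011 (XOR where the leading bit is 1):
  pos 0: 10011 XOR 10011 = 00000
  pos 5: 10001 XOR 10011 = 00010
  pos 8: 10100 XOR 10011 = 00111
  pos 10: 11110 XOR 10011 = 01101
  pos 11: 11010 XOR 10011 = 01001
  pos 12: 10010 XOR 10011 = 00001
Remainder (last 4 bits) = 0010. This is the CRC / FCS.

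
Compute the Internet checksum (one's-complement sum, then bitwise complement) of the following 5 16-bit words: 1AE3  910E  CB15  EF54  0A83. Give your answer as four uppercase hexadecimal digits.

One's-complement addition (fold any carry out of bit 15 back into bit 0):
  0x1AE3 + 0x910E = 0x0ABF1
  0xABF1 + 0xCB15 = 0x17706 → wrap carry → 0x7707
  0x7707 + 0xEF54 = 0x1665B → wrap carry → 0x665C
  0x665C + 0x0A83 = 0x070DF
One's-complement sum = 0x70DF.
Checksum = ~0x70DF & 0xFFFF = 0x8F20.

8F20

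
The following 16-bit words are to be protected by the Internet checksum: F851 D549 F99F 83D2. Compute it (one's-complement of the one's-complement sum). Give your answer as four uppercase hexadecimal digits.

One's-complement addition (fold any carry out of bit 15 back into bit 0):
  0xF851 + 0xD549 = 0x1CD9A → wrap carry → 0xCD9B
  0xCD9B + 0xF99F = 0x1C73A → wrap carry → 0xC73B
  0xC73B + 0x83D2 = 0x14B0D → wrap carry → 0x4B0E
One's-complement sum = 0x4B0E.
Checksum = ~0x4B0E & 0xFFFF = 0xB4F1.

B4F1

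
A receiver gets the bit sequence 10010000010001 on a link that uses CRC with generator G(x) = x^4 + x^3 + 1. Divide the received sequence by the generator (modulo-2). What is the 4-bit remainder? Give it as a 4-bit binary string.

0100

Modulo-2 division of 10010000010001 by 11001:
  pos 0: 10010 XOR 11001 = 01011
  pos 1: 10110 XOR 11001 = 01111
  pos 2: 11110 XOR 11001 = 00111
  pos 4: 11100 XOR 11001 = 00101
  pos 6: 10110 XOR 11001 = 01111
  pos 7: 11110 XOR 11001 = 00111
  pos 9: 11101 XOR 11001 = 00100
Remainder = 0100 (nonzero — an error is detected).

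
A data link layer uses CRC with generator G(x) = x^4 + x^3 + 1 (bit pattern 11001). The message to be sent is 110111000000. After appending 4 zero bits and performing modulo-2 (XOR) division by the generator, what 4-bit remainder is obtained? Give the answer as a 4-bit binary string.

Append 4 zeros: 1101110000000000. Divide by 11001 (XOR where the leading bit is 1):
  pos 0: 11011 XOR 11001 = 00010
  pos 3: 10100 XOR 11001 = 01101
  pos 4: 11010 XOR 11001 = 00011
  pos 7: 11000 XOR 11001 = 00001
  pos 11: 10000 XOR 11001 = 01001
Remainder (last 4 bits) = 1001. This is the CRC / FCS.

1001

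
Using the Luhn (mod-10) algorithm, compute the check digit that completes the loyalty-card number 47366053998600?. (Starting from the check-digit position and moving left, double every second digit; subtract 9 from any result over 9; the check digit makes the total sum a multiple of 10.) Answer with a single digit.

9

Partial digits right→left: 0 0 6 8 9 9 3 5 0 6 6 3 7 4
Double every second digit counting from the check-digit position (so the 1st, 3rd, 5th, ... of the partial from the right).
  doubled (with −9 where >9): 0 3 9 6 0 3 5 → sum 26
  kept as-is: 0 8 9 5 6 3 4 → sum 35
Total = 26 + 35 = 61.
Check digit = (10 − (61 mod 10)) mod 10 = 9.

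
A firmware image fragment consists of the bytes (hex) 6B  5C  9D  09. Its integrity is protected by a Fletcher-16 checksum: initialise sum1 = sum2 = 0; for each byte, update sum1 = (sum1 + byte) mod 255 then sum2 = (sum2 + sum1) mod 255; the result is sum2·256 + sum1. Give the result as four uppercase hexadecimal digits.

Running sums (mod 255):
  after byte 0 (6B): sum1=107, sum2=107
  after byte 1 (5C): sum1=199, sum2=51
  after byte 2 (9D): sum1=101, sum2=152
  after byte 3 (09): sum1=110, sum2=7
Checksum = sum2·256 + sum1 = 7·256 + 110 = 1902 = 0x076E.

076E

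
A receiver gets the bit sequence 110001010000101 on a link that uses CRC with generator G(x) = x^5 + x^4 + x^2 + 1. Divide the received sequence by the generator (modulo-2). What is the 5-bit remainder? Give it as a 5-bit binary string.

00000

Modulo-2 division of 110001010000101 by 110101:
  pos 0: 110001 XOR 110101 = 000100
  pos 3: 100010 XOR 110101 = 010111
  pos 4: 101110 XOR 110101 = 011011
  pos 5: 110110 XOR 110101 = 000011
  pos 9: 110101 XOR 110101 = 000000
Remainder = 00000 (zero — the frame passes the CRC check).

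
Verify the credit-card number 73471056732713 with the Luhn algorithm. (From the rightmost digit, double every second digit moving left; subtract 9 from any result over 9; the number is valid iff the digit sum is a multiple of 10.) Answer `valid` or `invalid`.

invalid

From the right, keep odd positions and double even positions (subtract 9 from any doubled value over 9):
  doubled (positions 2,4,...): 2 4 5 1 2 8 5 → sum 27
  kept (positions 1,3,...): 3 7 3 6 0 7 3 → sum 29
Total = 56.
56 mod 10 = 6, so the number is invalid.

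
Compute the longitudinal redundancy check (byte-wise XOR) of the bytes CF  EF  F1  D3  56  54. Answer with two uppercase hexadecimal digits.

00

XOR the bytes together:
  start with 0xCF
  0xCF ⊕ 0xEF = 0x20
  0x20 ⊕ 0xF1 = 0xD1
  0xD1 ⊕ 0xD3 = 0x02
  0x02 ⊕ 0x56 = 0x54
  0x54 ⊕ 0x54 = 0x00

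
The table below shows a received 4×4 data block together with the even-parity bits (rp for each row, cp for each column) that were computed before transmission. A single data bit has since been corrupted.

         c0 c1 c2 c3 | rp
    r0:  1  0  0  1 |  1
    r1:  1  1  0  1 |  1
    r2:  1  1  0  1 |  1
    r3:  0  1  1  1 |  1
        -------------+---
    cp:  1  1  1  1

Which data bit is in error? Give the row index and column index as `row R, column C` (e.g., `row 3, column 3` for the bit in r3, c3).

Recompute each row's even parity and compare to rp:
  r0: data parity 0, sent rp 1 → mismatch
  r1: data parity 1, sent rp 1 → ok
  r2: data parity 1, sent rp 1 → ok
  r3: data parity 1, sent rp 1 → ok
Recompute each column's even parity and compare to cp:
  c0: data parity 1, sent cp 1 → ok
  c1: data parity 1, sent cp 1 → ok
  c2: data parity 1, sent cp 1 → ok
  c3: data parity 0, sent cp 1 → mismatch
Exactly one row (r0) and one column (c3) fail → the flipped bit is at their intersection.

row 0, column 3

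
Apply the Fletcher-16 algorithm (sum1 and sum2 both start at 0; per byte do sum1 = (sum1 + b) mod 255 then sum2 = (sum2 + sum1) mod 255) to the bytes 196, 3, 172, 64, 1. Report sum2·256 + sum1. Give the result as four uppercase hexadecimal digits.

Running sums (mod 255):
  after byte 0 (196): sum1=196, sum2=196
  after byte 1 (3): sum1=199, sum2=140
  after byte 2 (172): sum1=116, sum2=1
  after byte 3 (64): sum1=180, sum2=181
  after byte 4 (1): sum1=181, sum2=107
Checksum = sum2·256 + sum1 = 107·256 + 181 = 27573 = 0x6BB5.

6BB5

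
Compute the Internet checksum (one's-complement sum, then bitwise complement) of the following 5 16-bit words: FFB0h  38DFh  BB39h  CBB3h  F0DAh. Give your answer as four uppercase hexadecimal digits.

4FA7

One's-complement addition (fold any carry out of bit 15 back into bit 0):
  0xFFB0 + 0x38DF = 0x1388F → wrap carry → 0x3890
  0x3890 + 0xBB39 = 0x0F3C9
  0xF3C9 + 0xCBB3 = 0x1BF7C → wrap carry → 0xBF7D
  0xBF7D + 0xF0DA = 0x1B057 → wrap carry → 0xB058
One's-complement sum = 0xB058.
Checksum = ~0xB058 & 0xFFFF = 0x4FA7.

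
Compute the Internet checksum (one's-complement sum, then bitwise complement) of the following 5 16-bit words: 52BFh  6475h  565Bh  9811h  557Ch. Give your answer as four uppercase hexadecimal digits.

One's-complement addition (fold any carry out of bit 15 back into bit 0):
  0x52BF + 0x6475 = 0x0B734
  0xB734 + 0x565B = 0x10D8F → wrap carry → 0x0D90
  0x0D90 + 0x9811 = 0x0A5A1
  0xA5A1 + 0x557C = 0x0FB1D
One's-complement sum = 0xFB1D.
Checksum = ~0xFB1D & 0xFFFF = 0x04E2.

04E2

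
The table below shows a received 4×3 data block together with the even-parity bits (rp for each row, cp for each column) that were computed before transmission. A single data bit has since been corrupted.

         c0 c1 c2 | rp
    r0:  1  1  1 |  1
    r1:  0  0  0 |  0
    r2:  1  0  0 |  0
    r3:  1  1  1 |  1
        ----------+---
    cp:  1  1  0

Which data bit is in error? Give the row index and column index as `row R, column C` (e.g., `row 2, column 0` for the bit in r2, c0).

row 2, column 1

Recompute each row's even parity and compare to rp:
  r0: data parity 1, sent rp 1 → ok
  r1: data parity 0, sent rp 0 → ok
  r2: data parity 1, sent rp 0 → mismatch
  r3: data parity 1, sent rp 1 → ok
Recompute each column's even parity and compare to cp:
  c0: data parity 1, sent cp 1 → ok
  c1: data parity 0, sent cp 1 → mismatch
  c2: data parity 0, sent cp 0 → ok
Exactly one row (r2) and one column (c1) fail → the flipped bit is at their intersection.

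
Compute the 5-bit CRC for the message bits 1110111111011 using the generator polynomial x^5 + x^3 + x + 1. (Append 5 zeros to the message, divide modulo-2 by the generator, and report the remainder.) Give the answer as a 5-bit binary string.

Append 5 zeros: 111011111101100000. Divide by 101011 (XOR where the leading bit is 1):
  pos 0: 111011 XOR 101011 = 010000
  pos 1: 100001 XOR 101011 = 001010
  pos 3: 101011 XOR 101011 = 000000
  pos 9: 101100 XOR 101011 = 000111
  pos 12: 111000 XOR 101011 = 010011
Remainder (last 5 bits) = 10011. This is the CRC / FCS.

10011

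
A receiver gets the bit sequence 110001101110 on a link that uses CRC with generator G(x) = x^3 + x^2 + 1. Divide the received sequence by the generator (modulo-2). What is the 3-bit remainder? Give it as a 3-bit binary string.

Modulo-2 division of 110001101110 by 1101:
  pos 0: 1100 XOR 1101 = 0001
  pos 3: 1011 XOR 1101 = 0110
  pos 4: 1100 XOR 1101 = 0001
  pos 7: 1111 XOR 1101 = 0010
Remainder = 100 (nonzero — an error is detected).

100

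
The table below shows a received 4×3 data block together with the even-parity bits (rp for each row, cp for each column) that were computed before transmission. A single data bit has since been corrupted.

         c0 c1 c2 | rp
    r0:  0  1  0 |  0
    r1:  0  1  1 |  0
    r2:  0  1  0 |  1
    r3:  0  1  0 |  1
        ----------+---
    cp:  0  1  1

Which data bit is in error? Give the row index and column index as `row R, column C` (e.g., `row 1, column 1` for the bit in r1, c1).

Recompute each row's even parity and compare to rp:
  r0: data parity 1, sent rp 0 → mismatch
  r1: data parity 0, sent rp 0 → ok
  r2: data parity 1, sent rp 1 → ok
  r3: data parity 1, sent rp 1 → ok
Recompute each column's even parity and compare to cp:
  c0: data parity 0, sent cp 0 → ok
  c1: data parity 0, sent cp 1 → mismatch
  c2: data parity 1, sent cp 1 → ok
Exactly one row (r0) and one column (c1) fail → the flipped bit is at their intersection.

row 0, column 1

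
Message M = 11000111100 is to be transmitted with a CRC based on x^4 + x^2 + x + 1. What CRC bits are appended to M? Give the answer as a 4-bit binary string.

Append 4 zeros: 110001111000000. Divide by 10111 (XOR where the leading bit is 1):
  pos 0: 11000 XOR 10111 = 01111
  pos 1: 11111 XOR 10111 = 01000
  pos 2: 10001 XOR 10111 = 00110
  pos 4: 11011 XOR 10111 = 01100
  pos 5: 11000 XOR 10111 = 01111
  pos 6: 11110 XOR 10111 = 01001
  pos 7: 10010 XOR 10111 = 00101
  pos 9: 10100 XOR 10111 = 00011
Remainder (last 4 bits) = 0110. This is the CRC / FCS.

0110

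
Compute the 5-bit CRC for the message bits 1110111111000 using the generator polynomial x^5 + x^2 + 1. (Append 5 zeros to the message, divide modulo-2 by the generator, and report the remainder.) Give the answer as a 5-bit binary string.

00100

Append 5 zeros: 111011111100000000. Divide by 100101 (XOR where the leading bit is 1):
  pos 0: 111011 XOR 100101 = 011110
  pos 1: 111101 XOR 100101 = 011000
  pos 2: 110001 XOR 100101 = 010100
  pos 3: 101001 XOR 100101 = 001100
  pos 5: 110010 XOR 100101 = 010111
  pos 6: 101110 XOR 100101 = 001011
  pos 8: 101100 XOR 100101 = 001001
  pos 10: 100100 XOR 100101 = 000001
Remainder (last 5 bits) = 00100. This is the CRC / FCS.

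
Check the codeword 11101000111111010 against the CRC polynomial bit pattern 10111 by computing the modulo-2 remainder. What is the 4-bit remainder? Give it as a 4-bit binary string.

Modulo-2 division of 11101000111111010 by 10111:
  pos 0: 11101 XOR 10111 = 01010
  pos 1: 10100 XOR 10111 = 00011
  pos 4: 11001 XOR 10111 = 01110
  pos 5: 11101 XOR 10111 = 01010
  pos 6: 10101 XOR 10111 = 00010
  pos 9: 10111 XOR 10111 = 00000
Remainder = 0010 (nonzero — an error is detected).

0010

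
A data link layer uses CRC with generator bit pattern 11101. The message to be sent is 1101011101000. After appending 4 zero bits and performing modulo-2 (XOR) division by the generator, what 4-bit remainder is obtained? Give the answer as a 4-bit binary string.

1000

Append 4 zeros: 11010111010000000. Divide by 11101 (XOR where the leading bit is 1):
  pos 0: 11010 XOR 11101 = 00111
  pos 2: 11111 XOR 11101 = 00010
  pos 5: 10101 XOR 11101 = 01000
  pos 6: 10000 XOR 11101 = 01101
  pos 7: 11010 XOR 11101 = 00111
  pos 9: 11100 XOR 11101 = 00001
Remainder (last 4 bits) = 1000. This is the CRC / FCS.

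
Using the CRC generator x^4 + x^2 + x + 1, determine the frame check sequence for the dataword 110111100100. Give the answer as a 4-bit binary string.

Append 4 zeros: 1101111001000000. Divide by 10111 (XOR where the leading bit is 1):
  pos 0: 11011 XOR 10111 = 01100
  pos 1: 11001 XOR 10111 = 01110
  pos 2: 11101 XOR 10111 = 01010
  pos 3: 10100 XOR 10111 = 00011
  pos 6: 11010 XOR 10111 = 01101
  pos 7: 11010 XOR 10111 = 01101
  pos 8: 11010 XOR 10111 = 01101
  pos 9: 11010 XOR 10111 = 01101
  pos 10: 11010 XOR 10111 = 01101
  pos 11: 11010 XOR 10111 = 01101
Remainder (last 4 bits) = 1101. This is the CRC / FCS.

1101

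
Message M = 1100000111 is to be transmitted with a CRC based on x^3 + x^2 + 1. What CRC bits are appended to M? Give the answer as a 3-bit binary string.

Append 3 zeros: 1100000111000. Divide by 1101 (XOR where the leading bit is 1):
  pos 0: 1100 XOR 1101 = 0001
  pos 3: 1000 XOR 1101 = 0101
  pos 4: 1011 XOR 1101 = 0110
  pos 5: 1101 XOR 1101 = 0000
  pos 9: 1000 XOR 1101 = 0101
Remainder (last 3 bits) = 101. This is the CRC / FCS.

101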